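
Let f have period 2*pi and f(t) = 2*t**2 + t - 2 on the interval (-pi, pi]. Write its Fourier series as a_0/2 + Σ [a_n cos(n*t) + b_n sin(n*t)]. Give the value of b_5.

2/5

b_5 = 1/pi ∫_{-pi}^{pi} f(t) sin(5*t) dt.
Integrating by parts twice (tabular method), an antiderivative of (2*t**2 + t - 2) sin(5*t) is -2*t**2*cos(5*t)/5 + 4*t*sin(5*t)/25 - t*cos(5*t)/5 + sin(5*t)/25 + 54*cos(5*t)/125; evaluating from -pi to pi: ∫_{-pi}^{pi} (2*t**2 + t - 2) sin(5*t) dt = (-54/125 + pi/5 + 2*pi**2/5) - (-pi/5 - 54/125 + 2*pi**2/5) = 2*pi/5.
Hence b_5 = (1/pi)·(2*pi/5) = 2/5.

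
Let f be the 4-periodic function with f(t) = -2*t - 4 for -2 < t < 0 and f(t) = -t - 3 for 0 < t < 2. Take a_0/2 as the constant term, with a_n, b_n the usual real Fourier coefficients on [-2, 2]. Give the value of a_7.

-4/(49*pi**2)

a_7 = 1/2 ∫_{-2}^{2} f(t) cos(7*pi*t/2) dt.
Split the integral at the breakpoints.
Integrating by parts (boundary term plus one more integral), an antiderivative of (-2*t - 4) cos(7*pi*t/2) is -4*t*sin(7*pi*t/2)/(7*pi) - 8*sin(7*pi*t/2)/(7*pi) - 8*cos(7*pi*t/2)/(49*pi**2); evaluating from -2 to 0: ∫_{-2}^{0} (-2*t - 4) cos(7*pi*t/2) dt = (-8/(49*pi**2)) - (8/(49*pi**2)) = -16/(49*pi**2).
Integrating by parts (boundary term plus one more integral), an antiderivative of (-t - 3) cos(7*pi*t/2) is -2*t*sin(7*pi*t/2)/(7*pi) - 6*sin(7*pi*t/2)/(7*pi) - 4*cos(7*pi*t/2)/(49*pi**2); evaluating from 0 to 2: ∫_{0}^{2} (-t - 3) cos(7*pi*t/2) dt = (4/(49*pi**2)) - (-4/(49*pi**2)) = 8/(49*pi**2).
Summing the pieces and multiplying by (1/2) gives a_7 = -4/(49*pi**2).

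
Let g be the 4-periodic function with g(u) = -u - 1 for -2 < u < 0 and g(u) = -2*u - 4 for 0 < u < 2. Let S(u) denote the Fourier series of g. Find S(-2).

u = -2 differs from u = 2 by -1 full period(s), and the series is 4-periodic.
At u = 2 the one-sided limits are g(2^-) = -8 and g(2^+) = 1.
By Dirichlet's theorem the series converges to their average, [(-8) + (1)]/2 = -7/2.

-7/2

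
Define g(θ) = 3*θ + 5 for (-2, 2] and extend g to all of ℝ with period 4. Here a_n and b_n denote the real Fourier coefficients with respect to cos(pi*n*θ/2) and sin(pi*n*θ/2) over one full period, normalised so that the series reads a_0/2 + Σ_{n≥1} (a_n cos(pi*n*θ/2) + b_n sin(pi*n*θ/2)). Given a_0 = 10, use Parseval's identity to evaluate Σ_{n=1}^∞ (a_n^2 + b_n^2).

24

Parseval: a_0^2/2 + Σ_{n≥1} (a_n^2+b_n^2) = 1/2 ∫_{-2}^{2} g(θ)^2 dθ = 74.
Subtract a_0^2/2 = 50: Σ (a_n^2+b_n^2) = 24.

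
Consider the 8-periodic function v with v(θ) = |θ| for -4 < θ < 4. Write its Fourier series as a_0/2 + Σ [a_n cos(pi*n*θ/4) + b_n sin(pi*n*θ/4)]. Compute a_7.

-16/(49*pi**2)

a_7 = 1/4 ∫_{-4}^{4} v(θ) cos(7*pi*θ/4) dθ.
v is even and cos(7*pi*θ/4) is even, so the integrand is even and a_7 = 1/2 ∫_0^{4} v(θ) cos(7*pi*θ/4) dθ.
Integrating by parts (boundary term plus one more integral), an antiderivative of (θ) cos(7*pi*θ/4) is 4*θ*sin(7*pi*θ/4)/(7*pi) + 16*cos(7*pi*θ/4)/(49*pi**2); evaluating from 0 to 4: ∫_{0}^{4} (θ) cos(7*pi*θ/4) dθ = (-16/(49*pi**2)) - (16/(49*pi**2)) = -32/(49*pi**2).
Hence a_7 = (1/2)·(-32/(49*pi**2)) = -16/(49*pi**2).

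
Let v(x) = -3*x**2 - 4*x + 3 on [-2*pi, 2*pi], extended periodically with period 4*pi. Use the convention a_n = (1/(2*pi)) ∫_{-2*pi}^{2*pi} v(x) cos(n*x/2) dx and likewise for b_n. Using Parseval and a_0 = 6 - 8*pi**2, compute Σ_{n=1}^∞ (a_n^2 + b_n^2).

128*pi**2*(5 + 3*pi**2)/15

Parseval: a_0^2/2 + Σ_{n≥1} (a_n^2+b_n^2) = (1/(2*pi)) ∫_{-2*pi}^{2*pi} v(x)^2 dx = -16*pi**2/3 + 18 + 288*pi**4/5.
Subtract a_0^2/2 = 2*(3 - 4*pi**2)**2: Σ (a_n^2+b_n^2) = 128*pi**2*(5 + 3*pi**2)/15.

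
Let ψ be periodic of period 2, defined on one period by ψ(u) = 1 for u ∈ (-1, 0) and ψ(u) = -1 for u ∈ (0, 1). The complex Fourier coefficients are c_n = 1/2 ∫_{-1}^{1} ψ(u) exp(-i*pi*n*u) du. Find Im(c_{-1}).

Since ψ is real-valued, Im(c_{-1}) = -1/2 ∫_{-1}^{1} ψ(u) sin(-pi*u) du = b_{1}/2.
ψ is odd and sin(-pi*u) is odd, so the integrand is even: ∫_{-1}^{1} ψ(u) sin(-pi*u) du = 2∫_0^{1} ψ(u) sin(-pi*u) du.
Directly, an antiderivative of (-1) sin(-pi*u) is -cos(pi*u)/pi; evaluating from 0 to 1: ∫_{0}^{1} (-1) sin(-pi*u) du = (1/pi) - (-1/pi) = 2/pi.
So ∫_{-1}^{1} ψ(u) sin(-pi*u) du = 4/pi.
Hence Im(c_{-1}) = (-1/2)·(4/pi) = -2/pi.

-2/pi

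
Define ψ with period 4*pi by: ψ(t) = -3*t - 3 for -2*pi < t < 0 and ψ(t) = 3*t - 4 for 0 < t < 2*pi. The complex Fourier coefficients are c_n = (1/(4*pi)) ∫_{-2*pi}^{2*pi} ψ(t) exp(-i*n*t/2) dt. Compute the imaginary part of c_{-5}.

Since ψ is real-valued, Im(c_{-5}) = -(1/(4*pi)) ∫_{-2*pi}^{2*pi} ψ(t) sin(-5*t/2) dt = b_{5}/2.
Split the integral at the breakpoints.
Integrating by parts (boundary term plus one more integral), an antiderivative of (-3*t - 3) sin(-5*t/2) is -6*t*cos(5*t/2)/5 + 12*sin(5*t/2)/25 - 6*cos(5*t/2)/5; evaluating from -2*pi to 0: ∫_{-2*pi}^{0} (-3*t - 3) sin(-5*t/2) dt = (-6/5) - (6/5 - 12*pi/5) = -12/5 + 12*pi/5.
Integrating by parts (boundary term plus one more integral), an antiderivative of (3*t - 4) sin(-5*t/2) is 6*t*cos(5*t/2)/5 - 12*sin(5*t/2)/25 - 8*cos(5*t/2)/5; evaluating from 0 to 2*pi: ∫_{0}^{2*pi} (3*t - 4) sin(-5*t/2) dt = (8/5 - 12*pi/5) - (-8/5) = 16/5 - 12*pi/5.
So ∫_{-2*pi}^{2*pi} ψ(t) sin(-5*t/2) dt = 4/5.
Hence Im(c_{-5}) = (-1/(4*pi))·(4/5) = -1/(5*pi).

-1/(5*pi)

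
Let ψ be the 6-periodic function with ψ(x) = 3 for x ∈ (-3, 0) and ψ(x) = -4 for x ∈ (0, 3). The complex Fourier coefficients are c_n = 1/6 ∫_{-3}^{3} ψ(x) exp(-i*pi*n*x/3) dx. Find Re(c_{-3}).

0

Since ψ is real-valued, Re(c_{-3}) = 1/6 ∫_{-3}^{3} ψ(x) cos(-pi*x) dx = a_{3}/2.
Split the integral at the breakpoints.
Directly, an antiderivative of (3) cos(-pi*x) is 3*sin(pi*x)/pi; evaluating from -3 to 0: ∫_{-3}^{0} (3) cos(-pi*x) dx = (0) - (0) = 0.
Directly, an antiderivative of (-4) cos(-pi*x) is -4*sin(pi*x)/pi; evaluating from 0 to 3: ∫_{0}^{3} (-4) cos(-pi*x) dx = (0) - (0) = 0.
So ∫_{-3}^{3} ψ(x) cos(-pi*x) dx = 0.
Hence Re(c_{-3}) = (1/6)·(0) = 0.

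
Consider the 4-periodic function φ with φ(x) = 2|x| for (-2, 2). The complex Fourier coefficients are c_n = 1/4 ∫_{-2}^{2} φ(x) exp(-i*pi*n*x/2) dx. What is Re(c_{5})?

Since φ is real-valued, Re(c_{5}) = 1/4 ∫_{-2}^{2} φ(x) cos(5*pi*x/2) dx = a_{5}/2.
φ is even and cos(5*pi*x/2) is even, so the integrand is even: ∫_{-2}^{2} φ(x) cos(5*pi*x/2) dx = 2∫_0^{2} φ(x) cos(5*pi*x/2) dx.
Integrating by parts (boundary term plus one more integral), an antiderivative of (2*x) cos(5*pi*x/2) is 4*x*sin(5*pi*x/2)/(5*pi) + 8*cos(5*pi*x/2)/(25*pi**2); evaluating from 0 to 2: ∫_{0}^{2} (2*x) cos(5*pi*x/2) dx = (-8/(25*pi**2)) - (8/(25*pi**2)) = -16/(25*pi**2).
So ∫_{-2}^{2} φ(x) cos(5*pi*x/2) dx = -32/(25*pi**2).
Hence Re(c_{5}) = (1/4)·(-32/(25*pi**2)) = -8/(25*pi**2).

-8/(25*pi**2)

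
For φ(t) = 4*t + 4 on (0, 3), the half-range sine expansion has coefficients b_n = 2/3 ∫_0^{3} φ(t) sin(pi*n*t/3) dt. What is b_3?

b_3 = 2/3 ∫_0^{3} (4*t + 4) sin(pi*t) dt.
Integrating by parts (boundary term plus one more integral), an antiderivative of (4*t + 4) sin(pi*t) is -4*t*cos(pi*t)/pi + 4*sin(pi*t)/pi**2 - 4*cos(pi*t)/pi; evaluating from 0 to 3: ∫_{0}^{3} (4*t + 4) sin(pi*t) dt = (16/pi) - (-4/pi) = 20/pi.
Hence b_3 = (2/3)·(20/pi) = 40/(3*pi).

40/(3*pi)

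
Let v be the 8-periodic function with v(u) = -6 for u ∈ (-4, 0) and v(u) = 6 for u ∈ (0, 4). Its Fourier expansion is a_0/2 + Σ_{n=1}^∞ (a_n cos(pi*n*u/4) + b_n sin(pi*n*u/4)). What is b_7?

24/(7*pi)

b_7 = 1/4 ∫_{-4}^{4} v(u) sin(7*pi*u/4) du.
v is odd and sin(7*pi*u/4) is odd, so the integrand is even and b_7 = 1/2 ∫_0^{4} v(u) sin(7*pi*u/4) du.
Directly, an antiderivative of (6) sin(7*pi*u/4) is -24*cos(7*pi*u/4)/(7*pi); evaluating from 0 to 4: ∫_{0}^{4} (6) sin(7*pi*u/4) du = (24/(7*pi)) - (-24/(7*pi)) = 48/(7*pi).
Hence b_7 = (1/2)·(48/(7*pi)) = 24/(7*pi).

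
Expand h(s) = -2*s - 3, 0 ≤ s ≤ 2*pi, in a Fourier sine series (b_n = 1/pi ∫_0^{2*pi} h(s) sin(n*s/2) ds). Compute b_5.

4*(-2*pi - 3)/(5*pi)

b_5 = 1/pi ∫_0^{2*pi} (-2*s - 3) sin(5*s/2) ds.
Integrating by parts (boundary term plus one more integral), an antiderivative of (-2*s - 3) sin(5*s/2) is 4*s*cos(5*s/2)/5 - 8*sin(5*s/2)/25 + 6*cos(5*s/2)/5; evaluating from 0 to 2*pi: ∫_{0}^{2*pi} (-2*s - 3) sin(5*s/2) ds = (-8*pi/5 - 6/5) - (6/5) = -8*pi/5 - 12/5.
Hence b_5 = (1/pi)·(-8*pi/5 - 12/5) = 4*(-2*pi - 3)/(5*pi).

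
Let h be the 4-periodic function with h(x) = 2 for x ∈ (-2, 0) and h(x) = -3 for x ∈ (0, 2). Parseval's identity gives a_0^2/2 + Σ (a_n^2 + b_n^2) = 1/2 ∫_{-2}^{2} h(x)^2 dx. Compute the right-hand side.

1/2 ∫_{-2}^{2} h(x)^2 dx = 1/2 · (26) = 13.

13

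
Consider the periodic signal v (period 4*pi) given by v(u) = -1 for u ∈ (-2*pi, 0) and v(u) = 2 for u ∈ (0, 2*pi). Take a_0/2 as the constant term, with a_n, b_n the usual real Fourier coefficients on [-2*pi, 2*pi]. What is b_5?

b_5 = (1/(2*pi)) ∫_{-2*pi}^{2*pi} v(u) sin(5*u/2) du.
Split the integral at the breakpoints.
Directly, an antiderivative of (-1) sin(5*u/2) is 2*cos(5*u/2)/5; evaluating from -2*pi to 0: ∫_{-2*pi}^{0} (-1) sin(5*u/2) du = (2/5) - (-2/5) = 4/5.
Directly, an antiderivative of (2) sin(5*u/2) is -4*cos(5*u/2)/5; evaluating from 0 to 2*pi: ∫_{0}^{2*pi} (2) sin(5*u/2) du = (4/5) - (-4/5) = 8/5.
Summing the pieces and multiplying by (1/(2*pi)) gives b_5 = 6/(5*pi).

6/(5*pi)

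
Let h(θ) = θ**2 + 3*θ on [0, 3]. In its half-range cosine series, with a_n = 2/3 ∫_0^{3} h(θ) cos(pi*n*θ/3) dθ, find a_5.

a_5 = 2/3 ∫_0^{3} (θ**2 + 3*θ) cos(5*pi*θ/3) dθ.
Integrating by parts twice (tabular method), an antiderivative of (θ**2 + 3*θ) cos(5*pi*θ/3) is 3*θ**2*sin(5*pi*θ/3)/(5*pi) + 9*θ*sin(5*pi*θ/3)/(5*pi) + 18*θ*cos(5*pi*θ/3)/(25*pi**2) - 54*sin(5*pi*θ/3)/(125*pi**3) + 27*cos(5*pi*θ/3)/(25*pi**2); evaluating from 0 to 3: ∫_{0}^{3} (θ**2 + 3*θ) cos(5*pi*θ/3) dθ = (-81/(25*pi**2)) - (27/(25*pi**2)) = -108/(25*pi**2).
Hence a_5 = (2/3)·(-108/(25*pi**2)) = -72/(25*pi**2).

-72/(25*pi**2)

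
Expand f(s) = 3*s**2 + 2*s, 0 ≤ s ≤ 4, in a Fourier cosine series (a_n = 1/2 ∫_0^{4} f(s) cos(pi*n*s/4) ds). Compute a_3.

-224/(9*pi**2)

a_3 = 1/2 ∫_0^{4} (3*s**2 + 2*s) cos(3*pi*s/4) ds.
Integrating by parts twice (tabular method), an antiderivative of (3*s**2 + 2*s) cos(3*pi*s/4) is 4*s**2*sin(3*pi*s/4)/pi + 8*s*sin(3*pi*s/4)/(3*pi) + 32*s*cos(3*pi*s/4)/(3*pi**2) - 128*sin(3*pi*s/4)/(9*pi**3) + 32*cos(3*pi*s/4)/(9*pi**2); evaluating from 0 to 4: ∫_{0}^{4} (3*s**2 + 2*s) cos(3*pi*s/4) ds = (-416/(9*pi**2)) - (32/(9*pi**2)) = -448/(9*pi**2).
Hence a_3 = (1/2)·(-448/(9*pi**2)) = -224/(9*pi**2).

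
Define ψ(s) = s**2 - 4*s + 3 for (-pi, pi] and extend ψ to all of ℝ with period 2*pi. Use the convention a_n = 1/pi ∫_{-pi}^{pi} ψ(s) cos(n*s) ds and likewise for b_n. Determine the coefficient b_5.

b_5 = 1/pi ∫_{-pi}^{pi} ψ(s) sin(5*s) ds.
Integrating by parts twice (tabular method), an antiderivative of (s**2 - 4*s + 3) sin(5*s) is -s**2*cos(5*s)/5 + 2*s*sin(5*s)/25 + 4*s*cos(5*s)/5 - 4*sin(5*s)/25 - 73*cos(5*s)/125; evaluating from -pi to pi: ∫_{-pi}^{pi} (s**2 - 4*s + 3) sin(5*s) ds = (-4*pi/5 + 73/125 + pi**2/5) - (73/125 + pi**2/5 + 4*pi/5) = -8*pi/5.
Hence b_5 = (1/pi)·(-8*pi/5) = -8/5.

-8/5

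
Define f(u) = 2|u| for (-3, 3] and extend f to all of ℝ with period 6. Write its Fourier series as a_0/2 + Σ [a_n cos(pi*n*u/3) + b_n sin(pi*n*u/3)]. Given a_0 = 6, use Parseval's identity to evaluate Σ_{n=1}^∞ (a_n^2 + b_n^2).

Parseval: a_0^2/2 + Σ_{n≥1} (a_n^2+b_n^2) = 1/3 ∫_{-3}^{3} f(u)^2 du = 24.
Subtract a_0^2/2 = 18: Σ (a_n^2+b_n^2) = 6.

6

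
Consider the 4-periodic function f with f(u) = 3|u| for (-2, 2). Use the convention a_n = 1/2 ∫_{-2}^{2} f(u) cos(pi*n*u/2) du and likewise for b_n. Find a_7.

a_7 = 1/2 ∫_{-2}^{2} f(u) cos(7*pi*u/2) du.
f is even and cos(7*pi*u/2) is even, so the integrand is even and a_7 = ∫_0^{2} f(u) cos(7*pi*u/2) du.
Integrating by parts (boundary term plus one more integral), an antiderivative of (3*u) cos(7*pi*u/2) is 6*u*sin(7*pi*u/2)/(7*pi) + 12*cos(7*pi*u/2)/(49*pi**2); evaluating from 0 to 2: ∫_{0}^{2} (3*u) cos(7*pi*u/2) du = (-12/(49*pi**2)) - (12/(49*pi**2)) = -24/(49*pi**2).
Hence a_7 = -24/(49*pi**2).

-24/(49*pi**2)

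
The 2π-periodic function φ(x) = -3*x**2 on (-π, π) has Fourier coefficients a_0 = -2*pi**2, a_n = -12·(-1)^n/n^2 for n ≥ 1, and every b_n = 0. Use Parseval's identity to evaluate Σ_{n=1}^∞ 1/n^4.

Parseval: a_0^2/2 + Σ a_n^2 = (1/π) ∫_{-π}^{π} φ(x)^2 dx = 18*pi**4/5.
Subtract a_0^2/2 = 2*pi**4: Σ a_n^2 = 8*pi**4/5.
Since a_n^2 = 144/n^4, Σ 1/n^4 = pi**4/90.

pi**4/90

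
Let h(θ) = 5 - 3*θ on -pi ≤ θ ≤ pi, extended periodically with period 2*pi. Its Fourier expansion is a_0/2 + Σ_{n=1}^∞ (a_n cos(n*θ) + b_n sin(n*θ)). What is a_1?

a_1 = 1/pi ∫_{-pi}^{pi} h(θ) cos(θ) dθ.
Integrating by parts (boundary term plus one more integral), an antiderivative of (5 - 3*θ) cos(θ) is -3*θ*sin(θ) + 5*sin(θ) - 3*cos(θ); evaluating from -pi to pi: ∫_{-pi}^{pi} (5 - 3*θ) cos(θ) dθ = (3) - (3) = 0.
Hence a_1 = (1/pi)·(0) = 0.

0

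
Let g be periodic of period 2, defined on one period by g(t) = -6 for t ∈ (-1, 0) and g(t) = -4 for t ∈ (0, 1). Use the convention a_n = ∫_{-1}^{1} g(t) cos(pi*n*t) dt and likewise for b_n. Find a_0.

-10

a_0 = ∫_{-1}^{1} g(t) dt = -10.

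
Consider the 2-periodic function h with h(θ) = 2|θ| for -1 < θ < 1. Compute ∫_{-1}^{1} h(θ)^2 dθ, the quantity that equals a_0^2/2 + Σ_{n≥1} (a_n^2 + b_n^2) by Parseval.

∫_{-1}^{1} h(θ)^2 dθ = 8/3.

8/3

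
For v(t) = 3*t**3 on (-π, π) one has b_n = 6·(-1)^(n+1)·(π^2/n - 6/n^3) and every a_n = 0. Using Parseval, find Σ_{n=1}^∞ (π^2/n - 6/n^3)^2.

Parseval: Σ b_n^2 = (1/π) ∫_{-π}^{π} v(t)^2 dt = 18*pi**6/7.
b_n^2 = 36·(π^2/n - 6/n^3)^2, so the sum equals (18*pi**6/7)/36 = pi**6/14.

pi**6/14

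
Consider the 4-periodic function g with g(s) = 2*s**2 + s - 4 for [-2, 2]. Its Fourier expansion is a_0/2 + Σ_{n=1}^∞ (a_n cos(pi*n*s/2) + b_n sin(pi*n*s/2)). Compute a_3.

-32/(9*pi**2)

a_3 = 1/2 ∫_{-2}^{2} g(s) cos(3*pi*s/2) ds.
Integrating by parts twice (tabular method), an antiderivative of (2*s**2 + s - 4) cos(3*pi*s/2) is 4*s**2*sin(3*pi*s/2)/(3*pi) + 2*s*sin(3*pi*s/2)/(3*pi) + 16*s*cos(3*pi*s/2)/(9*pi**2) - 8*sin(3*pi*s/2)/(3*pi) - 32*sin(3*pi*s/2)/(27*pi**3) + 4*cos(3*pi*s/2)/(9*pi**2); evaluating from -2 to 2: ∫_{-2}^{2} (2*s**2 + s - 4) cos(3*pi*s/2) ds = (-4/pi**2) - (28/(9*pi**2)) = -64/(9*pi**2).
Hence a_3 = (1/2)·(-64/(9*pi**2)) = -32/(9*pi**2).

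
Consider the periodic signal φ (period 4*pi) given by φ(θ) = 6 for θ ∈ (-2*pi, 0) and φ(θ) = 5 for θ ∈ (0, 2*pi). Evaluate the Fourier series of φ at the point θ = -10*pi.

11/2

θ = -10*pi differs from θ = -2*pi by -2 full period(s), and the series is 4*pi-periodic.
At θ = -2*pi the one-sided limits are φ(-2*pi^-) = 5 and φ(-2*pi^+) = 6.
By Dirichlet's theorem the series converges to their average, [(5) + (6)]/2 = 11/2.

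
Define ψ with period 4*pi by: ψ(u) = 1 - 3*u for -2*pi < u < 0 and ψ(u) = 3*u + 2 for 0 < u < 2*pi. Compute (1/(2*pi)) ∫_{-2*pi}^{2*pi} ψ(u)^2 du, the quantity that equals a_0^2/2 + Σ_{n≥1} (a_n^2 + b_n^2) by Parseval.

5 + 18*pi + 24*pi**2

(1/(2*pi)) ∫_{-2*pi}^{2*pi} ψ(u)^2 du = (1/(2*pi)) · (2*pi*(5 + 18*pi + 24*pi**2)) = 5 + 18*pi + 24*pi**2.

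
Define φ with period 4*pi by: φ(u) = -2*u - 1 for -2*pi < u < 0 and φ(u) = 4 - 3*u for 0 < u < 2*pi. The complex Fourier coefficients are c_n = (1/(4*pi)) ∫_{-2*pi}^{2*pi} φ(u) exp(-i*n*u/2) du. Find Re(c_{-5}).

Since φ is real-valued, Re(c_{-5}) = (1/(4*pi)) ∫_{-2*pi}^{2*pi} φ(u) cos(-5*u/2) du = a_{5}/2.
Split the integral at the breakpoints.
Integrating by parts (boundary term plus one more integral), an antiderivative of (-2*u - 1) cos(-5*u/2) is -4*u*sin(5*u/2)/5 - 2*sin(5*u/2)/5 - 8*cos(5*u/2)/25; evaluating from -2*pi to 0: ∫_{-2*pi}^{0} (-2*u - 1) cos(-5*u/2) du = (-8/25) - (8/25) = -16/25.
Integrating by parts (boundary term plus one more integral), an antiderivative of (4 - 3*u) cos(-5*u/2) is -6*u*sin(5*u/2)/5 + 8*sin(5*u/2)/5 - 12*cos(5*u/2)/25; evaluating from 0 to 2*pi: ∫_{0}^{2*pi} (4 - 3*u) cos(-5*u/2) du = (12/25) - (-12/25) = 24/25.
So ∫_{-2*pi}^{2*pi} φ(u) cos(-5*u/2) du = 8/25.
Hence Re(c_{-5}) = (1/(4*pi))·(8/25) = 2/(25*pi).

2/(25*pi)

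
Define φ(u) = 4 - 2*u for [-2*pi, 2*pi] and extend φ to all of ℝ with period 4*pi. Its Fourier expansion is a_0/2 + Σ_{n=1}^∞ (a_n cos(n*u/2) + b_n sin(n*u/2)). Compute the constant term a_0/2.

a_0 = (1/(2*pi)) ∫_{-2*pi}^{2*pi} φ(u) du = (1/(2*pi)) · (16*pi) = 8.
So the constant term a_0/2 = 4.

4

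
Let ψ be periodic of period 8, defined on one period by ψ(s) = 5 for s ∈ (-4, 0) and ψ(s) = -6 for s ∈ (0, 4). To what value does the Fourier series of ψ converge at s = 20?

-1/2

s = 20 differs from s = 4 by 2 full period(s), and the series is 8-periodic.
At s = 4 the one-sided limits are ψ(4^-) = -6 and ψ(4^+) = 5.
By Dirichlet's theorem the series converges to their average, [(-6) + (5)]/2 = -1/2.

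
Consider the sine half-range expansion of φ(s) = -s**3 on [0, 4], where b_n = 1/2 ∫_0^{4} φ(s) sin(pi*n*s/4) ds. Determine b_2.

b_2 = 1/2 ∫_0^{4} (-s**3) sin(pi*s/2) ds.
Integrating by parts three times (tabular method), an antiderivative of (-s**3) sin(pi*s/2) is 2*s**3*cos(pi*s/2)/pi - 12*s**2*sin(pi*s/2)/pi**2 - 48*s*cos(pi*s/2)/pi**3 + 96*sin(pi*s/2)/pi**4; evaluating from 0 to 4: ∫_{0}^{4} (-s**3) sin(pi*s/2) ds = (-192/pi**3 + 128/pi) - (0) = -192/pi**3 + 128/pi.
Hence b_2 = (1/2)·(-192/pi**3 + 128/pi) = -96/pi**3 + 64/pi.

-96/pi**3 + 64/pi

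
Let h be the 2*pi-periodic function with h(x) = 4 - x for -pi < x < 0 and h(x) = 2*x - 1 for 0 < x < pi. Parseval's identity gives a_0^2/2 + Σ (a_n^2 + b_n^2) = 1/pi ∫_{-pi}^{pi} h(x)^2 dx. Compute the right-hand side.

1/pi ∫_{-pi}^{pi} h(x)^2 dx = 1/pi · (pi*(6*pi + 5*pi**2 + 51)/3) = 2*pi + 5*pi**2/3 + 17.

2*pi + 5*pi**2/3 + 17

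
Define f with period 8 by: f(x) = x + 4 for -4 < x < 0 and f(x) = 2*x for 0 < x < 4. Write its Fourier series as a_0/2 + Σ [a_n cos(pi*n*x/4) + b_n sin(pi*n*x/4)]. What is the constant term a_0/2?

a_0 = 1/4 ∫_{-4}^{4} f(x) dx = 1/4 · (24) = 6.
So the constant term a_0/2 = 3.

3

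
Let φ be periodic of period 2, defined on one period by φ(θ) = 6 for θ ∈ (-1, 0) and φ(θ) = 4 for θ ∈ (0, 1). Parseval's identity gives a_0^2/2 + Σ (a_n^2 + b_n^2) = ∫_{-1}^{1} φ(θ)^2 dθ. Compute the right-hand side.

52

∫_{-1}^{1} φ(θ)^2 dθ = 52.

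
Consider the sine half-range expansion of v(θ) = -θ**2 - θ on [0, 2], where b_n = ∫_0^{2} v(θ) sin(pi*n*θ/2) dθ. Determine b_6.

b_6 = ∫_0^{2} (-θ**2 - θ) sin(3*pi*θ) dθ.
Integrating by parts twice (tabular method), an antiderivative of (-θ**2 - θ) sin(3*pi*θ) is θ**2*cos(3*pi*θ)/(3*pi) - 2*θ*sin(3*pi*θ)/(9*pi**2) + θ*cos(3*pi*θ)/(3*pi) - sin(3*pi*θ)/(9*pi**2) - 2*cos(3*pi*θ)/(27*pi**3); evaluating from 0 to 2: ∫_{0}^{2} (-θ**2 - θ) sin(3*pi*θ) dθ = (-2/(27*pi**3) + 2/pi) - (-2/(27*pi**3)) = 2/pi.
Hence b_6 = 2/pi.

2/pi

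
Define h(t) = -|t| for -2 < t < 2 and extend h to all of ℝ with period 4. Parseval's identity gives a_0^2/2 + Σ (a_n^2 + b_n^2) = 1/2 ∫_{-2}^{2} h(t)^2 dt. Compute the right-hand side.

1/2 ∫_{-2}^{2} h(t)^2 dt = 1/2 · (16/3) = 8/3.

8/3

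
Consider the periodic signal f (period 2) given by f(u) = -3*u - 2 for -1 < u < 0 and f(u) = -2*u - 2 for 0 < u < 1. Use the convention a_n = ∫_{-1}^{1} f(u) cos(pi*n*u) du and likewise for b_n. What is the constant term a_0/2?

-7/4

a_0 = ∫_{-1}^{1} f(u) du = -7/2.
So the constant term a_0/2 = -7/4.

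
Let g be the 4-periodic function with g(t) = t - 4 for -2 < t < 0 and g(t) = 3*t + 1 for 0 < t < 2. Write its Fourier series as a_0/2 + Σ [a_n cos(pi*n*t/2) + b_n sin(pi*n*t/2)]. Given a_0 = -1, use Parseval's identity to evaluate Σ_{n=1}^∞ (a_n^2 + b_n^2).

Parseval: a_0^2/2 + Σ_{n≥1} (a_n^2+b_n^2) = 1/2 ∫_{-2}^{2} g(t)^2 dt = 133/3.
Subtract a_0^2/2 = 1/2: Σ (a_n^2+b_n^2) = 263/6.

263/6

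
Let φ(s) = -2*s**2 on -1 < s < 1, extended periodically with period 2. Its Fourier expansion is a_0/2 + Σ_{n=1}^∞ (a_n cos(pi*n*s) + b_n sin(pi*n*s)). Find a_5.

8/(25*pi**2)

a_5 = ∫_{-1}^{1} φ(s) cos(5*pi*s) ds.
φ is even and cos(5*pi*s) is even, so the integrand is even and a_5 = 2 ∫_0^{1} φ(s) cos(5*pi*s) ds.
Integrating by parts twice (tabular method), an antiderivative of (-2*s**2) cos(5*pi*s) is -2*s**2*sin(5*pi*s)/(5*pi) - 4*s*cos(5*pi*s)/(25*pi**2) + 4*sin(5*pi*s)/(125*pi**3); evaluating from 0 to 1: ∫_{0}^{1} (-2*s**2) cos(5*pi*s) ds = (4/(25*pi**2)) - (0) = 4/(25*pi**2).
Hence a_5 = 2·(4/(25*pi**2)) = 8/(25*pi**2).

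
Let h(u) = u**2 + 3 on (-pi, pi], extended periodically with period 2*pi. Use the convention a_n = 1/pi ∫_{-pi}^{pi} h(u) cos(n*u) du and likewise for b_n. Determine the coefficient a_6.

a_6 = 1/pi ∫_{-pi}^{pi} h(u) cos(6*u) du.
h is even and cos(6*u) is even, so the integrand is even and a_6 = 2/pi ∫_0^{pi} h(u) cos(6*u) du.
Integrating by parts twice (tabular method), an antiderivative of (u**2 + 3) cos(6*u) is u**2*sin(6*u)/6 + u*cos(6*u)/18 + 53*sin(6*u)/108; evaluating from 0 to pi: ∫_{0}^{pi} (u**2 + 3) cos(6*u) du = (pi/18) - (0) = pi/18.
Hence a_6 = (2/pi)·(pi/18) = 1/9.

1/9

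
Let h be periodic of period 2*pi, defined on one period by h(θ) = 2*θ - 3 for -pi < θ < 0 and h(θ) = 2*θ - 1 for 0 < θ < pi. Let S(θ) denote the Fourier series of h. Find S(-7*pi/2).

-1 + pi

θ = -7*pi/2 differs from θ = pi/2 by -2 full period(s), and the series is 2*pi-periodic.
h is continuous at θ = pi/2 with value -1 + pi, so the series converges to -1 + pi there.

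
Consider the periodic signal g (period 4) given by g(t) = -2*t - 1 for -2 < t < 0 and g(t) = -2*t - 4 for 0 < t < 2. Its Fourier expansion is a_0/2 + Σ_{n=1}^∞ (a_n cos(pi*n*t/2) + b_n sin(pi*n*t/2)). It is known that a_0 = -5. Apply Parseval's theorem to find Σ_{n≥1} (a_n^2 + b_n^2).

Parseval: a_0^2/2 + Σ_{n≥1} (a_n^2+b_n^2) = 1/2 ∫_{-2}^{2} g(t)^2 dt = 119/3.
Subtract a_0^2/2 = 25/2: Σ (a_n^2+b_n^2) = 163/6.

163/6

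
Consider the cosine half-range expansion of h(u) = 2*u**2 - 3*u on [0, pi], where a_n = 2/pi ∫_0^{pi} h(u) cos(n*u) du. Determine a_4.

a_4 = 2/pi ∫_0^{pi} (2*u**2 - 3*u) cos(4*u) du.
Integrating by parts twice (tabular method), an antiderivative of (2*u**2 - 3*u) cos(4*u) is u**2*sin(4*u)/2 - 3*u*sin(4*u)/4 + u*cos(4*u)/4 - sin(4*u)/16 - 3*cos(4*u)/16; evaluating from 0 to pi: ∫_{0}^{pi} (2*u**2 - 3*u) cos(4*u) du = (-3/16 + pi/4) - (-3/16) = pi/4.
Hence a_4 = (2/pi)·(pi/4) = 1/2.

1/2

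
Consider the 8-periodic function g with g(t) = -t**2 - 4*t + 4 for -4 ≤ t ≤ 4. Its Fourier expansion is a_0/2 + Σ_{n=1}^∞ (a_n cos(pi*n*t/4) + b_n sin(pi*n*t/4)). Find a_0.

a_0 = 1/4 ∫_{-4}^{4} g(t) dt = 1/4 · (-32/3) = -8/3.

-8/3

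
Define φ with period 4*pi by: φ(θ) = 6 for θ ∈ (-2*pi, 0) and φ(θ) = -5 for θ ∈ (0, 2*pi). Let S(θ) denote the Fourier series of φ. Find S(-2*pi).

At θ = -2*pi the one-sided limits are φ(-2*pi^-) = -5 and φ(-2*pi^+) = 6.
By Dirichlet's theorem the series converges to their average, [(-5) + (6)]/2 = 1/2.

1/2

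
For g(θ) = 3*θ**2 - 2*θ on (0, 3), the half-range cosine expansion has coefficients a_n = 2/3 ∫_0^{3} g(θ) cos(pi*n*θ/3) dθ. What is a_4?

27/(4*pi**2)

a_4 = 2/3 ∫_0^{3} (3*θ**2 - 2*θ) cos(4*pi*θ/3) dθ.
Integrating by parts twice (tabular method), an antiderivative of (3*θ**2 - 2*θ) cos(4*pi*θ/3) is 9*θ**2*sin(4*pi*θ/3)/(4*pi) - 3*θ*sin(4*pi*θ/3)/(2*pi) + 27*θ*cos(4*pi*θ/3)/(8*pi**2) - 81*sin(4*pi*θ/3)/(32*pi**3) - 9*cos(4*pi*θ/3)/(8*pi**2); evaluating from 0 to 3: ∫_{0}^{3} (3*θ**2 - 2*θ) cos(4*pi*θ/3) dθ = (9/pi**2) - (-9/(8*pi**2)) = 81/(8*pi**2).
Hence a_4 = (2/3)·(81/(8*pi**2)) = 27/(4*pi**2).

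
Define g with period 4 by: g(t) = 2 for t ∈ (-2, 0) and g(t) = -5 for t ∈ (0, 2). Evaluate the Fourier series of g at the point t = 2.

At t = 2 the one-sided limits are g(2^-) = -5 and g(2^+) = 2.
By Dirichlet's theorem the series converges to their average, [(-5) + (2)]/2 = -3/2.

-3/2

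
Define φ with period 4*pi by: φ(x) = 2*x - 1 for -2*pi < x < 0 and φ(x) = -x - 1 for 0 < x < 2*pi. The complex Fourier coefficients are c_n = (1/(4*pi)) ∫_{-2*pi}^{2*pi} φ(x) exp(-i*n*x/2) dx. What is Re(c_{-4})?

0

Since φ is real-valued, Re(c_{-4}) = (1/(4*pi)) ∫_{-2*pi}^{2*pi} φ(x) cos(-2*x) dx = a_{4}/2.
Split the integral at the breakpoints.
Integrating by parts (boundary term plus one more integral), an antiderivative of (2*x - 1) cos(-2*x) is x*sin(2*x) - sin(2*x)/2 + cos(2*x)/2; evaluating from -2*pi to 0: ∫_{-2*pi}^{0} (2*x - 1) cos(-2*x) dx = (1/2) - (1/2) = 0.
Integrating by parts (boundary term plus one more integral), an antiderivative of (-x - 1) cos(-2*x) is -x*sin(2*x)/2 - sin(2*x)/2 - cos(2*x)/4; evaluating from 0 to 2*pi: ∫_{0}^{2*pi} (-x - 1) cos(-2*x) dx = (-1/4) - (-1/4) = 0.
So ∫_{-2*pi}^{2*pi} φ(x) cos(-2*x) dx = 0.
Hence Re(c_{-4}) = (1/(4*pi))·(0) = 0.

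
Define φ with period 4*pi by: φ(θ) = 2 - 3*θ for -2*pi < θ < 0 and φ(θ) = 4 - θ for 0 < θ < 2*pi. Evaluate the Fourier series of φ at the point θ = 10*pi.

3 + 2*pi

θ = 10*pi differs from θ = 2*pi by 2 full period(s), and the series is 4*pi-periodic.
At θ = 2*pi the one-sided limits are φ(2*pi^-) = 4 - 2*pi and φ(2*pi^+) = 2 + 6*pi.
By Dirichlet's theorem the series converges to their average, [(4 - 2*pi) + (2 + 6*pi)]/2 = 3 + 2*pi.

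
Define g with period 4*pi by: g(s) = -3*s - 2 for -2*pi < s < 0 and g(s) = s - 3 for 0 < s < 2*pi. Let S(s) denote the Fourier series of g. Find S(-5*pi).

-2 + 3*pi

s = -5*pi differs from s = -pi by -1 full period(s), and the series is 4*pi-periodic.
g is continuous at s = -pi with value -2 + 3*pi, so the series converges to -2 + 3*pi there.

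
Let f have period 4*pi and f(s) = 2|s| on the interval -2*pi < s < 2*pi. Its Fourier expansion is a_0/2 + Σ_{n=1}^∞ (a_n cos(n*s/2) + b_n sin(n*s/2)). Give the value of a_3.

-16/(9*pi)

a_3 = (1/(2*pi)) ∫_{-2*pi}^{2*pi} f(s) cos(3*s/2) ds.
f is even and cos(3*s/2) is even, so the integrand is even and a_3 = 1/pi ∫_0^{2*pi} f(s) cos(3*s/2) ds.
Integrating by parts (boundary term plus one more integral), an antiderivative of (2*s) cos(3*s/2) is 4*s*sin(3*s/2)/3 + 8*cos(3*s/2)/9; evaluating from 0 to 2*pi: ∫_{0}^{2*pi} (2*s) cos(3*s/2) ds = (-8/9) - (8/9) = -16/9.
Hence a_3 = (1/pi)·(-16/9) = -16/(9*pi).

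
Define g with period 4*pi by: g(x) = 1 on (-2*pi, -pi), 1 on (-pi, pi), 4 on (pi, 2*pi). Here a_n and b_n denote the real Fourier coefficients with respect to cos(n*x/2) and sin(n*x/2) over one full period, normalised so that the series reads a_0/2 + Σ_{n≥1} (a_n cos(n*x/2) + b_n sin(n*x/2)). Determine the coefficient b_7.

3/(7*pi)

b_7 = (1/(2*pi)) ∫_{-2*pi}^{2*pi} g(x) sin(7*x/2) dx.
Split the integral at the breakpoints.
Directly, an antiderivative of (1) sin(7*x/2) is -2*cos(7*x/2)/7; evaluating from -2*pi to -pi: ∫_{-2*pi}^{-pi} (1) sin(7*x/2) dx = (0) - (2/7) = -2/7.
Directly, an antiderivative of (1) sin(7*x/2) is -2*cos(7*x/2)/7; evaluating from -pi to pi: ∫_{-pi}^{pi} (1) sin(7*x/2) dx = (0) - (0) = 0.
Directly, an antiderivative of (4) sin(7*x/2) is -8*cos(7*x/2)/7; evaluating from pi to 2*pi: ∫_{pi}^{2*pi} (4) sin(7*x/2) dx = (8/7) - (0) = 8/7.
Summing the pieces and multiplying by (1/(2*pi)) gives b_7 = 3/(7*pi).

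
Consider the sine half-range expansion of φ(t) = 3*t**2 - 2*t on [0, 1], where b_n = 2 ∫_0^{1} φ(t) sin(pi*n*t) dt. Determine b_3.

2*(-4 + 3*pi**2)/(9*pi**3)

b_3 = 2 ∫_0^{1} (3*t**2 - 2*t) sin(3*pi*t) dt.
Integrating by parts twice (tabular method), an antiderivative of (3*t**2 - 2*t) sin(3*pi*t) is -t**2*cos(3*pi*t)/pi + 2*t*sin(3*pi*t)/(3*pi**2) + 2*t*cos(3*pi*t)/(3*pi) - 2*sin(3*pi*t)/(9*pi**2) + 2*cos(3*pi*t)/(9*pi**3); evaluating from 0 to 1: ∫_{0}^{1} (3*t**2 - 2*t) sin(3*pi*t) dt = ((-2 + 3*pi**2)/(9*pi**3)) - (2/(9*pi**3)) = (-4 + 3*pi**2)/(9*pi**3).
Hence b_3 = 2·((-4 + 3*pi**2)/(9*pi**3)) = 2*(-4 + 3*pi**2)/(9*pi**3).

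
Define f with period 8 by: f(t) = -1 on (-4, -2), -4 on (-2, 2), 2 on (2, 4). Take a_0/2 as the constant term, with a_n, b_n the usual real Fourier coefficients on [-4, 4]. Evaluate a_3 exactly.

a_3 = 1/4 ∫_{-4}^{4} f(t) cos(3*pi*t/4) dt.
Split the integral at the breakpoints.
Directly, an antiderivative of (-1) cos(3*pi*t/4) is -4*sin(3*pi*t/4)/(3*pi); evaluating from -4 to -2: ∫_{-4}^{-2} (-1) cos(3*pi*t/4) dt = (-4/(3*pi)) - (0) = -4/(3*pi).
Directly, an antiderivative of (-4) cos(3*pi*t/4) is -16*sin(3*pi*t/4)/(3*pi); evaluating from -2 to 2: ∫_{-2}^{2} (-4) cos(3*pi*t/4) dt = (16/(3*pi)) - (-16/(3*pi)) = 32/(3*pi).
Directly, an antiderivative of (2) cos(3*pi*t/4) is 8*sin(3*pi*t/4)/(3*pi); evaluating from 2 to 4: ∫_{2}^{4} (2) cos(3*pi*t/4) dt = (0) - (-8/(3*pi)) = 8/(3*pi).
Summing the pieces and multiplying by (1/4) gives a_3 = 3/pi.

3/pi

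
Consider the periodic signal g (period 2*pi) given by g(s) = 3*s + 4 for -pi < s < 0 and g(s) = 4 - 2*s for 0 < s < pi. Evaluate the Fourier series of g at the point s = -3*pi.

4 - 5*pi/2

s = -3*pi differs from s = -pi by -1 full period(s), and the series is 2*pi-periodic.
At s = -pi the one-sided limits are g(-pi^-) = 4 - 2*pi and g(-pi^+) = 4 - 3*pi.
By Dirichlet's theorem the series converges to their average, [(4 - 2*pi) + (4 - 3*pi)]/2 = 4 - 5*pi/2.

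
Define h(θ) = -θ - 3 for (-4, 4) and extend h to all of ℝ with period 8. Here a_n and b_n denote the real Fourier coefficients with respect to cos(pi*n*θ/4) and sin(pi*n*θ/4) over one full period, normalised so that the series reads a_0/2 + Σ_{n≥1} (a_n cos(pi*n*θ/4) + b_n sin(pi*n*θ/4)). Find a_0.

-6

a_0 = 1/4 ∫_{-4}^{4} h(θ) dθ = 1/4 · (-24) = -6.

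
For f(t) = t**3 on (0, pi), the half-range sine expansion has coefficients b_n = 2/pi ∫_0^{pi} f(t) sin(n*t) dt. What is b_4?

3/16 - pi**2/2

b_4 = 2/pi ∫_0^{pi} (t**3) sin(4*t) dt.
Integrating by parts three times (tabular method), an antiderivative of (t**3) sin(4*t) is -t**3*cos(4*t)/4 + 3*t**2*sin(4*t)/16 + 3*t*cos(4*t)/32 - 3*sin(4*t)/128; evaluating from 0 to pi: ∫_{0}^{pi} (t**3) sin(4*t) dt = (pi*(3 - 8*pi**2)/32) - (0) = pi*(3 - 8*pi**2)/32.
Hence b_4 = (2/pi)·(pi*(3 - 8*pi**2)/32) = 3/16 - pi**2/2.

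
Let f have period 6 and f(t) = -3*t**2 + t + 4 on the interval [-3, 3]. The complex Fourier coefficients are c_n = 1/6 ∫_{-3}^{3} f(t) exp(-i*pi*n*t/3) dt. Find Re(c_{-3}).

Since f is real-valued, Re(c_{-3}) = 1/6 ∫_{-3}^{3} f(t) cos(-pi*t) dt = a_{3}/2.
Integrating by parts twice (tabular method), an antiderivative of (-3*t**2 + t + 4) cos(-pi*t) is -3*t**2*sin(pi*t)/pi + t*sin(pi*t)/pi - 6*t*cos(pi*t)/pi**2 + 6*sin(pi*t)/pi**3 + 4*sin(pi*t)/pi + cos(pi*t)/pi**2; evaluating from -3 to 3: ∫_{-3}^{3} (-3*t**2 + t + 4) cos(-pi*t) dt = (17/pi**2) - (-19/pi**2) = 36/pi**2.
Hence Re(c_{-3}) = (1/6)·(36/pi**2) = 6/pi**2.

6/pi**2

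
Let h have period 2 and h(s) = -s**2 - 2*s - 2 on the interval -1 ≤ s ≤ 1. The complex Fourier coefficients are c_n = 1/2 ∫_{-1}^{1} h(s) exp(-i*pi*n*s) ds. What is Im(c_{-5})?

-2/(5*pi)

Since h is real-valued, Im(c_{-5}) = -1/2 ∫_{-1}^{1} h(s) sin(-5*pi*s) ds = b_{5}/2.
Integrating by parts twice (tabular method), an antiderivative of (-s**2 - 2*s - 2) sin(-5*pi*s) is -s**2*cos(5*pi*s)/(5*pi) + 2*s*sin(5*pi*s)/(25*pi**2) - 2*s*cos(5*pi*s)/(5*pi) + 2*sin(5*pi*s)/(25*pi**2) - 2*cos(5*pi*s)/(5*pi) + 2*cos(5*pi*s)/(125*pi**3); evaluating from -1 to 1: ∫_{-1}^{1} (-s**2 - 2*s - 2) sin(-5*pi*s) ds = ((-2/125 + pi**2)/pi**3) - ((-2 + 25*pi**2)/(125*pi**3)) = 4/(5*pi).
Hence Im(c_{-5}) = (-1/2)·(4/(5*pi)) = -2/(5*pi).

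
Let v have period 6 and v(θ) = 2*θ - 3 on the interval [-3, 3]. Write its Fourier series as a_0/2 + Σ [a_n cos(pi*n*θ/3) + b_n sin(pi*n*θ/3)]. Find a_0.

-6

a_0 = 1/3 ∫_{-3}^{3} v(θ) dθ = 1/3 · (-18) = -6.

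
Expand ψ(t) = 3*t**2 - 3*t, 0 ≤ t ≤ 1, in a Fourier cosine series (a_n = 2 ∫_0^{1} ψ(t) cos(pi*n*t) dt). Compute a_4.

3/(4*pi**2)

a_4 = 2 ∫_0^{1} (3*t**2 - 3*t) cos(4*pi*t) dt.
Integrating by parts twice (tabular method), an antiderivative of (3*t**2 - 3*t) cos(4*pi*t) is 3*t**2*sin(4*pi*t)/(4*pi) - 3*t*sin(4*pi*t)/(4*pi) + 3*t*cos(4*pi*t)/(8*pi**2) - 3*sin(4*pi*t)/(32*pi**3) - 3*cos(4*pi*t)/(16*pi**2); evaluating from 0 to 1: ∫_{0}^{1} (3*t**2 - 3*t) cos(4*pi*t) dt = (3/(16*pi**2)) - (-3/(16*pi**2)) = 3/(8*pi**2).
Hence a_4 = 2·(3/(8*pi**2)) = 3/(4*pi**2).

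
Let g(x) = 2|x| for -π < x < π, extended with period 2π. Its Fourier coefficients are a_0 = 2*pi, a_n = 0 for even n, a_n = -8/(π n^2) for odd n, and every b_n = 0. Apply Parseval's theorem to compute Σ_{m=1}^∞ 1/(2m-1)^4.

Parseval: a_0^2/2 + Σ a_n^2 = (1/π) ∫_{-π}^{π} g(x)^2 dx = 8*pi**2/3.
Subtract a_0^2/2 = 2*pi**2: Σ a_n^2 = 2*pi**2/3.
Only odd n contribute, with a_n^2 = 64/(π^2 n^4), so Σ_{m≥1} 1/(2m-1)^4 = π^2·(2*pi**2/3)/64 = pi**4/96.

pi**4/96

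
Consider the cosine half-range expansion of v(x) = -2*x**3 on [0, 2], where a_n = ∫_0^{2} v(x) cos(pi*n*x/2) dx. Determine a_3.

32*(-4 + 9*pi**2)/(27*pi**4)

a_3 = ∫_0^{2} (-2*x**3) cos(3*pi*x/2) dx.
Integrating by parts three times (tabular method), an antiderivative of (-2*x**3) cos(3*pi*x/2) is -4*x**3*sin(3*pi*x/2)/(3*pi) - 8*x**2*cos(3*pi*x/2)/(3*pi**2) + 32*x*sin(3*pi*x/2)/(9*pi**3) + 64*cos(3*pi*x/2)/(27*pi**4); evaluating from 0 to 2: ∫_{0}^{2} (-2*x**3) cos(3*pi*x/2) dx = (32*(-2 + 9*pi**2)/(27*pi**4)) - (64/(27*pi**4)) = 32*(-4 + 9*pi**2)/(27*pi**4).
Hence a_3 = 32*(-4 + 9*pi**2)/(27*pi**4).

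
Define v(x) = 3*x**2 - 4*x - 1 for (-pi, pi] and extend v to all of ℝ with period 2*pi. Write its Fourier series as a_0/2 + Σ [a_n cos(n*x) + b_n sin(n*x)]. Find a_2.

a_2 = 1/pi ∫_{-pi}^{pi} v(x) cos(2*x) dx.
Integrating by parts twice (tabular method), an antiderivative of (3*x**2 - 4*x - 1) cos(2*x) is 3*x**2*sin(2*x)/2 - 2*x*sin(2*x) + 3*x*cos(2*x)/2 - 5*sin(2*x)/4 - cos(2*x); evaluating from -pi to pi: ∫_{-pi}^{pi} (3*x**2 - 4*x - 1) cos(2*x) dx = (-1 + 3*pi/2) - (-3*pi/2 - 1) = 3*pi.
Hence a_2 = (1/pi)·(3*pi) = 3.

3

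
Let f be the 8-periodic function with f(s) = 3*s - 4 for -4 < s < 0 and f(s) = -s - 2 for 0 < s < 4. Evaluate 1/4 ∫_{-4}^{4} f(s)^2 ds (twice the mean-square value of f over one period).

388/3

1/4 ∫_{-4}^{4} f(s)^2 ds = 1/4 · (1552/3) = 388/3.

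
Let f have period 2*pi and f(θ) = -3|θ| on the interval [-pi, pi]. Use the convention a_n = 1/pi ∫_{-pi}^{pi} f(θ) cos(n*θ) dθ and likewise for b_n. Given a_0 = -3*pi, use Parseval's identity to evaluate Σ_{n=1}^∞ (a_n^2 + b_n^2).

3*pi**2/2

Parseval: a_0^2/2 + Σ_{n≥1} (a_n^2+b_n^2) = 1/pi ∫_{-pi}^{pi} f(θ)^2 dθ = 6*pi**2.
Subtract a_0^2/2 = 9*pi**2/2: Σ (a_n^2+b_n^2) = 3*pi**2/2.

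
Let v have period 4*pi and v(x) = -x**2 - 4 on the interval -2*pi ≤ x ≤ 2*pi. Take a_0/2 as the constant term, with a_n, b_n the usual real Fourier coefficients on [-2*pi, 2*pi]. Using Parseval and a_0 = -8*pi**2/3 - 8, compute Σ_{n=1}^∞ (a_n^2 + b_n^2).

Parseval: a_0^2/2 + Σ_{n≥1} (a_n^2+b_n^2) = (1/(2*pi)) ∫_{-2*pi}^{2*pi} v(x)^2 dx = 32 + 64*pi**2/3 + 32*pi**4/5.
Subtract a_0^2/2 = 32*(3 + pi**2)**2/9: Σ (a_n^2+b_n^2) = 128*pi**4/45.

128*pi**4/45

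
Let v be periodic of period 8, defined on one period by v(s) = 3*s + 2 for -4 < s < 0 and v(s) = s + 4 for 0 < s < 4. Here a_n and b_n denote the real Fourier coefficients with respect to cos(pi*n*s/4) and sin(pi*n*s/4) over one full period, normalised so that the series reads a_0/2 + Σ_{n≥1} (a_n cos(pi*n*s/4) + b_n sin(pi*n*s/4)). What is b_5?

4/pi

b_5 = 1/4 ∫_{-4}^{4} v(s) sin(5*pi*s/4) ds.
Split the integral at the breakpoints.
Integrating by parts (boundary term plus one more integral), an antiderivative of (3*s + 2) sin(5*pi*s/4) is -12*s*cos(5*pi*s/4)/(5*pi) + 48*sin(5*pi*s/4)/(25*pi**2) - 8*cos(5*pi*s/4)/(5*pi); evaluating from -4 to 0: ∫_{-4}^{0} (3*s + 2) sin(5*pi*s/4) ds = (-8/(5*pi)) - (-8/pi) = 32/(5*pi).
Integrating by parts (boundary term plus one more integral), an antiderivative of (s + 4) sin(5*pi*s/4) is -4*s*cos(5*pi*s/4)/(5*pi) + 16*sin(5*pi*s/4)/(25*pi**2) - 16*cos(5*pi*s/4)/(5*pi); evaluating from 0 to 4: ∫_{0}^{4} (s + 4) sin(5*pi*s/4) ds = (32/(5*pi)) - (-16/(5*pi)) = 48/(5*pi).
Summing the pieces and multiplying by (1/4) gives b_5 = 4/pi.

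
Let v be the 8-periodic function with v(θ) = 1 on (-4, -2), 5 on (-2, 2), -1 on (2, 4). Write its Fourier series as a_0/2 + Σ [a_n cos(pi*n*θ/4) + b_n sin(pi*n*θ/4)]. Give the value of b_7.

b_7 = 1/4 ∫_{-4}^{4} v(θ) sin(7*pi*θ/4) dθ.
Split the integral at the breakpoints.
Directly, an antiderivative of (1) sin(7*pi*θ/4) is -4*cos(7*pi*θ/4)/(7*pi); evaluating from -4 to -2: ∫_{-4}^{-2} (1) sin(7*pi*θ/4) dθ = (0) - (4/(7*pi)) = -4/(7*pi).
Directly, an antiderivative of (5) sin(7*pi*θ/4) is -20*cos(7*pi*θ/4)/(7*pi); evaluating from -2 to 2: ∫_{-2}^{2} (5) sin(7*pi*θ/4) dθ = (0) - (0) = 0.
Directly, an antiderivative of (-1) sin(7*pi*θ/4) is 4*cos(7*pi*θ/4)/(7*pi); evaluating from 2 to 4: ∫_{2}^{4} (-1) sin(7*pi*θ/4) dθ = (-4/(7*pi)) - (0) = -4/(7*pi).
Summing the pieces and multiplying by (1/4) gives b_7 = -2/(7*pi).

-2/(7*pi)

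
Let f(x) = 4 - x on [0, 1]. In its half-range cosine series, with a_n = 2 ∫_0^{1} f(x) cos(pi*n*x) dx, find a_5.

4/(25*pi**2)

a_5 = 2 ∫_0^{1} (4 - x) cos(5*pi*x) dx.
Integrating by parts (boundary term plus one more integral), an antiderivative of (4 - x) cos(5*pi*x) is -x*sin(5*pi*x)/(5*pi) + 4*sin(5*pi*x)/(5*pi) - cos(5*pi*x)/(25*pi**2); evaluating from 0 to 1: ∫_{0}^{1} (4 - x) cos(5*pi*x) dx = (1/(25*pi**2)) - (-1/(25*pi**2)) = 2/(25*pi**2).
Hence a_5 = 2·(2/(25*pi**2)) = 4/(25*pi**2).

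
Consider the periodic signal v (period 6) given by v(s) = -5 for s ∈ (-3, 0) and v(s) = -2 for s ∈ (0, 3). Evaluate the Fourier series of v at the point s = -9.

s = -9 differs from s = -3 by -1 full period(s), and the series is 6-periodic.
At s = -3 the one-sided limits are v(-3^-) = -2 and v(-3^+) = -5.
By Dirichlet's theorem the series converges to their average, [(-2) + (-5)]/2 = -7/2.

-7/2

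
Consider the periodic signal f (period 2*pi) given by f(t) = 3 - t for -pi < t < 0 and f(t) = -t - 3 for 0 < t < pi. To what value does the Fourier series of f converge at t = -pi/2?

pi/2 + 3

f is continuous at t = -pi/2 with value pi/2 + 3, so the series converges to pi/2 + 3 there.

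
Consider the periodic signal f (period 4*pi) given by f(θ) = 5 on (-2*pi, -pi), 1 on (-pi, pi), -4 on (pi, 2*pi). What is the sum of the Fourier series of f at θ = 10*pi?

1/2

θ = 10*pi differs from θ = 2*pi by 2 full period(s), and the series is 4*pi-periodic.
At θ = 2*pi the one-sided limits are f(2*pi^-) = -4 and f(2*pi^+) = 5.
By Dirichlet's theorem the series converges to their average, [(-4) + (5)]/2 = 1/2.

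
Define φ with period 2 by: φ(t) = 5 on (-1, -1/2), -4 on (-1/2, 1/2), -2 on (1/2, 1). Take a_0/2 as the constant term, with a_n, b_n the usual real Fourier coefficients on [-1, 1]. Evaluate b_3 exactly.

b_3 = ∫_{-1}^{1} φ(t) sin(3*pi*t) dt.
Split the integral at the breakpoints.
Directly, an antiderivative of (5) sin(3*pi*t) is -5*cos(3*pi*t)/(3*pi); evaluating from -1 to -1/2: ∫_{-1}^{-1/2} (5) sin(3*pi*t) dt = (0) - (5/(3*pi)) = -5/(3*pi).
Directly, an antiderivative of (-4) sin(3*pi*t) is 4*cos(3*pi*t)/(3*pi); evaluating from -1/2 to 1/2: ∫_{-1/2}^{1/2} (-4) sin(3*pi*t) dt = (0) - (0) = 0.
Directly, an antiderivative of (-2) sin(3*pi*t) is 2*cos(3*pi*t)/(3*pi); evaluating from 1/2 to 1: ∫_{1/2}^{1} (-2) sin(3*pi*t) dt = (-2/(3*pi)) - (0) = -2/(3*pi).
Summing the pieces gives b_3 = -7/(3*pi).

-7/(3*pi)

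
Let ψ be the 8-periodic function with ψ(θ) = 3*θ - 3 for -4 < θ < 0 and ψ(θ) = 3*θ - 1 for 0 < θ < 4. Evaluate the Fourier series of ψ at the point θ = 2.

5

ψ is continuous at θ = 2 with value 5, so the series converges to 5 there.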